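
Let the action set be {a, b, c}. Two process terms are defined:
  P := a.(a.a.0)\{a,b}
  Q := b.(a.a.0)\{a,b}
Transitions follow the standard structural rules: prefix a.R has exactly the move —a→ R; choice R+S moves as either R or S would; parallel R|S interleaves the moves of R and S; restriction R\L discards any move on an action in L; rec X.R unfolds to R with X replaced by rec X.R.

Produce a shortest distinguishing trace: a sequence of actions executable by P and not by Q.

a

P's transition system — 2 states:
  u0 = a.(a.a.0)\{a,b} has moves ··a··> u1
  u1 = (a.a.0)\{a,b} has moves (no moves)
Q's transition system — 2 states:
  v0 = b.(a.a.0)\{a,b} has moves ··b··> v1
  v1 = (a.a.0)\{a,b} has moves (no moves)
Executing a from P (initial set {u0}):
  [1] a ⇒ {u1}
  P completes σ.
Executing a from Q (initial set {v0}):
  [1] a ⇒ ∅  — Q cannot continue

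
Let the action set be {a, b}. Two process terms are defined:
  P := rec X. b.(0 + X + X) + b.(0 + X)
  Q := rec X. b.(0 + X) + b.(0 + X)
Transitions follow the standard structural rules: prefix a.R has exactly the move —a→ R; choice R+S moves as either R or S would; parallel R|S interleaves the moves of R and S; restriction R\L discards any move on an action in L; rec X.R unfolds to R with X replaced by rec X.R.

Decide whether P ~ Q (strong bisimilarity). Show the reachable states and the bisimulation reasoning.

bisimilar

P's transition system — 3 states:
  m0 = rec X. b.(0 + X + X) + b.(0 + X) has moves ··b··> m1, ··b··> m2
  m1 = 0 + (rec X. b.(0 + X + X) + b.(0 + X)) has moves ··b··> m1, ··b··> m2
  m2 = 0 + (rec X. b.(0 + X + X) + b.(0 + X)) + (rec X. b.(0 + X + X) + b.(0 + X)) has moves ··b··> m1, ··b··> m2
Q's transition system — 2 states:
  n0 = rec X. b.(0 + X) + b.(0 + X) has moves ··b··> n1
  n1 = 0 + (rec X. b.(0 + X) + b.(0 + X)) has moves ··b··> n1
Coarsest stable partition (strong bisimilarity classes):
  B0 = {m0, m1, m2, n0, n1}
m0 ∈ B0, n0 ∈ B0 → same block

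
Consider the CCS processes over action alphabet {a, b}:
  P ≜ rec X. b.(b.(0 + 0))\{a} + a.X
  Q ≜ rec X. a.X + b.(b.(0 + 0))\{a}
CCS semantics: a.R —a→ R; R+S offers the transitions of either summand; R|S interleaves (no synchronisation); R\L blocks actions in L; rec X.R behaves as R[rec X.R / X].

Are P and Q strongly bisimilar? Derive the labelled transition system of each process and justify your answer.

LTS(P): 3 reachable states
  m0 = rec X. b.(b.(0 + 0))\{a} + a.X :: =a=> m0, =b=> m1
  m1 = (b.(0 + 0))\{a} :: =b=> m2
  m2 = (0 + 0)\{a} :: deadlocked
LTS(Q): 3 reachable states
  n0 = rec X. a.X + b.(b.(0 + 0))\{a} :: =a=> n0, =b=> n1
  n1 = (b.(0 + 0))\{a} :: =b=> n2
  n2 = (0 + 0)\{a} :: deadlocked
Bisimilarity quotient blocks:
  B0 = {m0, n0}
  B1 = {m1, n1}
  B2 = {m2, n2}
m0 ∈ B0, n0 ∈ B0 → same block

bisimilar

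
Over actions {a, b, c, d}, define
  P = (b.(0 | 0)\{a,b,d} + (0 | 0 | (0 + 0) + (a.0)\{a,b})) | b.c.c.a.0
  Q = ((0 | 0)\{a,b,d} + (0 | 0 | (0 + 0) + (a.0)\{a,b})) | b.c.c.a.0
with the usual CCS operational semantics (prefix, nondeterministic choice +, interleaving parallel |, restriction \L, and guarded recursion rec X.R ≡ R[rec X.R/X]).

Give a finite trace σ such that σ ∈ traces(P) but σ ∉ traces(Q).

LTS(P): 10 reachable states
  s0 = (b.(0 | 0)\{a,b,d} + (0 | 0 | (0 + 0) + (a.0)\{a,b})) | b.c.c.a.0 has moves —b→ s1, —b→ s2
  s1 = (0 | 0)\{a,b,d} | b.c.c.a.0 has moves —b→ s3
  s2 = (b.(0 | 0)\{a,b,d} + (0 | 0 | (0 + 0) + (a.0)\{a,b})) | c.c.a.0 has moves —b→ s3, —c→ s4
  s3 = (0 | 0)\{a,b,d} | c.c.a.0 has moves —c→ s5
  s4 = (b.(0 | 0)\{a,b,d} + (0 | 0 | (0 + 0) + (a.0)\{a,b})) | c.a.0 has moves —b→ s5, —c→ s6
  s5 = (0 | 0)\{a,b,d} | c.a.0 has moves —c→ s7
  s6 = (b.(0 | 0)\{a,b,d} + (0 | 0 | (0 + 0) + (a.0)\{a,b})) | a.0 has moves —a→ s8, —b→ s7
  s7 = (0 | 0)\{a,b,d} | a.0 has moves —a→ s9
  s8 = (b.(0 | 0)\{a,b,d} + (0 | 0 | (0 + 0) + (a.0)\{a,b})) | 0 has moves —b→ s9
  s9 = (0 | 0)\{a,b,d} | 0 has moves deadlocked
LTS(Q): 5 reachable states
  t0 = ((0 | 0)\{a,b,d} + (0 | 0 | (0 + 0) + (a.0)\{a,b})) | b.c.c.a.0 has moves —b→ t1
  t1 = ((0 | 0)\{a,b,d} + (0 | 0 | (0 + 0) + (a.0)\{a,b})) | c.c.a.0 has moves —c→ t2
  t2 = ((0 | 0)\{a,b,d} + (0 | 0 | (0 + 0) + (a.0)\{a,b})) | c.a.0 has moves —c→ t3
  t3 = ((0 | 0)\{a,b,d} + (0 | 0 | (0 + 0) + (a.0)\{a,b})) | a.0 has moves —a→ t4
  t4 = ((0 | 0)\{a,b,d} + (0 | 0 | (0 + 0) + (a.0)\{a,b})) | 0 has moves deadlocked
Run σ = ⟨bb⟩ on P: start {s0}
  step 1 (b): {s1, s2}
  step 2 (b): {s3}
  ✓ P
Run σ = ⟨bb⟩ on Q: start {t0}
  step 1 (b): {t1}
  step 2 (b): ∅  — Q cannot continue

bb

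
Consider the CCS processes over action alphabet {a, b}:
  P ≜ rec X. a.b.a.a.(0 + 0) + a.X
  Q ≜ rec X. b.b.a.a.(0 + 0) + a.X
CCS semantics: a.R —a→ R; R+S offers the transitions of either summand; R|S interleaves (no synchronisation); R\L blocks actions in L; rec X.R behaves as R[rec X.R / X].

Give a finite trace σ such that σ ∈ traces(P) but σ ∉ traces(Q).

aba

Reachable graph of P (5 states):
  p0 = rec X. a.b.a.a.(0 + 0) + a.X :: ··a··> p0, ··a··> p1
  p1 = b.a.a.(0 + 0) :: ··b··> p2
  p2 = a.a.(0 + 0) :: ··a··> p3
  p3 = a.(0 + 0) :: ··a··> p4
  p4 = 0 + 0 :: deadlocked
Reachable graph of Q (5 states):
  q0 = rec X. b.b.a.a.(0 + 0) + a.X :: ··a··> q0, ··b··> q1
  q1 = b.a.a.(0 + 0) :: ··b··> q2
  q2 = a.a.(0 + 0) :: ··a··> q3
  q3 = a.(0 + 0) :: ··a··> q4
  q4 = 0 + 0 :: deadlocked
Run σ = ⟨aba⟩ on P: start {p0}
  after a @ step 1: {p0, p1}
  after b @ step 2: {p2}
  after a @ step 3: {p3}
  — P admits the full trace.
Run σ = ⟨aba⟩ on Q: start {q0}
  after a @ step 1: {q0}
  after b @ step 2: {q1}
  after a @ step 3: no successor for Q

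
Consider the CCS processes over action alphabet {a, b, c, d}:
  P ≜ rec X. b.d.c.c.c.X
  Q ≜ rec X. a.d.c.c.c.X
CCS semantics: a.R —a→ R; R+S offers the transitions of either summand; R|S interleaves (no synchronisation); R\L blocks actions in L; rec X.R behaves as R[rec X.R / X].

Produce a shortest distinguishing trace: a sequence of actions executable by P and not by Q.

b

LTS(P): 5 reachable states
  s0 = rec X. b.d.c.c.c.X has moves --b--▸ s1
  s1 = d.c.c.c.(rec X. b.d.c.c.c.X) has moves --d--▸ s2
  s2 = c.c.c.(rec X. b.d.c.c.c.X) has moves --c--▸ s3
  s3 = c.c.(rec X. b.d.c.c.c.X) has moves --c--▸ s4
  s4 = c.(rec X. b.d.c.c.c.X) has moves --c--▸ s0
LTS(Q): 5 reachable states
  t0 = rec X. a.d.c.c.c.X has moves --a--▸ t1
  t1 = d.c.c.c.(rec X. a.d.c.c.c.X) has moves --d--▸ t2
  t2 = c.c.c.(rec X. a.d.c.c.c.X) has moves --c--▸ t3
  t3 = c.c.(rec X. a.d.c.c.c.X) has moves --c--▸ t4
  t4 = c.(rec X. a.d.c.c.c.X) has moves --c--▸ t0
Trace ⟨b⟩ through P, begin at {s0}:
  step 1 (b): {s1}
  P completes σ.
Trace ⟨b⟩ through Q, begin at {t0}:
  step 1 (b): ∅ (Q stuck)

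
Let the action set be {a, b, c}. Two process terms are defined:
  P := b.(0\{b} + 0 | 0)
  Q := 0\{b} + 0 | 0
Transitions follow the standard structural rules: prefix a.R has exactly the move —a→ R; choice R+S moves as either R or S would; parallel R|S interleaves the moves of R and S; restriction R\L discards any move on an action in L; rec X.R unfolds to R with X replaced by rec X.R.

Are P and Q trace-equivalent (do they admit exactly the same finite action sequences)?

trace-distinct — witness ⟨b⟩

Reachable graph of P (2 states):
  m0 = b.(0\{b} + 0 | 0) :: =b=> m1
  m1 = 0\{b} + 0 | 0 :: deadlocked
Reachable graph of Q (1 states):
  n0 = 0\{b} + 0 | 0 :: deadlocked
Trace ⟨b⟩ through P, begin at {m0}:
  step 1 (b): {m1}
  — P admits the full trace.
Trace ⟨b⟩ through Q, begin at {n0}:
  step 1 (b): ∅ (Q stuck)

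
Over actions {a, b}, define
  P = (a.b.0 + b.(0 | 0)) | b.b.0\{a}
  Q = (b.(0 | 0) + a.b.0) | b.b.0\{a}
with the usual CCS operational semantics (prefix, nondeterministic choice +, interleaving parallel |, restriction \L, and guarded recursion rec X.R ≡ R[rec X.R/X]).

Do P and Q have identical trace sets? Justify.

YES

LTS(P): 12 reachable states
  u0 = (a.b.0 + b.(0 | 0)) | b.b.0\{a} :: ··a··> u1, ··b··> u2, ··b··> u3
  u1 = b.0 | b.b.0\{a} :: ··b··> u4, ··b··> u5
  u2 = (a.b.0 + b.(0 | 0)) | b.0\{a} :: ··a··> u5, ··b··> u6, ··b··> u7
  u3 = 0 | 0 | b.b.0\{a} :: ··b··> u7
  u4 = 0 | b.b.0\{a} :: ··b··> u8
  u5 = b.0 | b.0\{a} :: ··b··> u8, ··b··> u9
  u6 = (a.b.0 + b.(0 | 0)) | 0\{a} :: ··a··> u9, ··b··> u10
  u7 = 0 | 0 | b.0\{a} :: ··b··> u10
  u8 = 0 | b.0\{a} :: ··b··> u11
  u9 = b.0 | 0\{a} :: ··b··> u11
  u10 = 0 | 0 | 0\{a} :: (no moves)
  u11 = 0 | 0\{a} :: (no moves)
LTS(Q): 12 reachable states
  v0 = (b.(0 | 0) + a.b.0) | b.b.0\{a} :: ··a··> v1, ··b··> v2, ··b··> v3
  v1 = b.0 | b.b.0\{a} :: ··b··> v4, ··b··> v5
  v2 = (b.(0 | 0) + a.b.0) | b.0\{a} :: ··a··> v5, ··b··> v6, ··b··> v7
  v3 = 0 | 0 | b.b.0\{a} :: ··b··> v7
  v4 = 0 | b.b.0\{a} :: ··b··> v8
  v5 = b.0 | b.0\{a} :: ··b··> v8, ··b··> v9
  v6 = (b.(0 | 0) + a.b.0) | 0\{a} :: ··a··> v9, ··b··> v10
  v7 = 0 | 0 | b.0\{a} :: ··b··> v10
  v8 = 0 | b.0\{a} :: ··b··> v11
  v9 = b.0 | 0\{a} :: ··b··> v11
  v10 = 0 | 0 | 0\{a} :: (no moves)
  v11 = 0 | 0\{a} :: (no moves)
Bisimilarity quotient blocks:
  B0 = {u0, v0}
  B1 = {u3, u4, u5, v3, v4, v5}
  B2 = {u7, u8, u9, v7, v8, v9}
  B3 = {u10, u11, v10, v11}
  B4 = {u2, v2}
  B5 = {u6, v6}
  B6 = {u1, v1}
u0 ∈ B0, v0 ∈ B0 → same block
Bisimilar ⇒ trace-equivalent.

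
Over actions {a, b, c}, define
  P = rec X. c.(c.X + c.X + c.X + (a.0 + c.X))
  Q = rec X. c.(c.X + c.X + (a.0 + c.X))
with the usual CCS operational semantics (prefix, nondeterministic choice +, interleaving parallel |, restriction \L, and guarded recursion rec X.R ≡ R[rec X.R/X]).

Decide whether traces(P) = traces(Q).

traces(P) = traces(Q)

Reachable graph of P (3 states):
  s0 = rec X. c.(c.X + c.X + c.X + (a.0 + c.X)) → -c-> s1
  s1 = c.(rec X. c.(c.X + c.X + c.X + (a.0 + c.X))) + c.(rec X. c.(c.X + c.X + c.X + (a.0 + c.X))) + c.(rec X. c.(c.X + c.X + c.X + (a.0 + c.X))) + (a.0 + c.(rec X. c.(c.X + c.X + c.X + (a.0 + c.X)))) → -a-> s2, -c-> s0
  s2 = 0 → (no moves)
Reachable graph of Q (3 states):
  t0 = rec X. c.(c.X + c.X + (a.0 + c.X)) → -c-> t1
  t1 = c.(rec X. c.(c.X + c.X + (a.0 + c.X))) + c.(rec X. c.(c.X + c.X + (a.0 + c.X))) + (a.0 + c.(rec X. c.(c.X + c.X + (a.0 + c.X)))) → -a-> t2, -c-> t0
  t2 = 0 → (no moves)
Coarsest stable partition (strong bisimilarity classes):
  B0 = {s0, t0}
  B1 = {s1, t1}
  B2 = {s2, t2}
s0 ∈ B0, t0 ∈ B0 → same block
Bisimilar ⇒ trace-equivalent.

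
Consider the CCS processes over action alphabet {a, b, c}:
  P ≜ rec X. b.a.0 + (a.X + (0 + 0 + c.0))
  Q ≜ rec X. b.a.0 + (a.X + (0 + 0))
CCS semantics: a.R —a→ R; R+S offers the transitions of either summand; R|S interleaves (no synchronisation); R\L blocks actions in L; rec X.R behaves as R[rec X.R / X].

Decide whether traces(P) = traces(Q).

LTS(P): 3 reachable states
  u0 = rec X. b.a.0 + (a.X + (0 + 0 + c.0)) has moves —a→ u0, —b→ u1, —c→ u2
  u1 = a.0 has moves —a→ u2
  u2 = 0 has moves stopped
LTS(Q): 3 reachable states
  v0 = rec X. b.a.0 + (a.X + (0 + 0)) has moves —a→ v0, —b→ v1
  v1 = a.0 has moves —a→ v2
  v2 = 0 has moves stopped
Run σ = ⟨c⟩ on P: start {u0}
  step 1 (c): {u2}
  ✓ P
Run σ = ⟨c⟩ on Q: start {v0}
  step 1 (c): no successor for Q

trace-distinct — witness ⟨c⟩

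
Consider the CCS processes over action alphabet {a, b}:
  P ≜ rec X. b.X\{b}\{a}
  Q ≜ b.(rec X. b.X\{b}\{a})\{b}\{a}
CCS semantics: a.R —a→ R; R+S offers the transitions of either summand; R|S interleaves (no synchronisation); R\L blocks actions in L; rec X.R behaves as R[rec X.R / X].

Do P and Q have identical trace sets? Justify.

trace-equivalent

LTS(P): 2 reachable states
  u0 = rec X. b.X\{b}\{a} | -b-> u1
  u1 = (rec X. b.X\{b}\{a})\{b}\{a} | deadlocked
LTS(Q): 2 reachable states
  v0 = b.(rec X. b.X\{b}\{a})\{b}\{a} | -b-> v1
  v1 = (rec X. b.X\{b}\{a})\{b}\{a} | deadlocked
Coarsest stable partition (strong bisimilarity classes):
  B0 = {u0, v0}
  B1 = {u1, v1}
u0 ∈ B0, v0 ∈ B0 → same block
Bisimilar ⇒ trace-equivalent.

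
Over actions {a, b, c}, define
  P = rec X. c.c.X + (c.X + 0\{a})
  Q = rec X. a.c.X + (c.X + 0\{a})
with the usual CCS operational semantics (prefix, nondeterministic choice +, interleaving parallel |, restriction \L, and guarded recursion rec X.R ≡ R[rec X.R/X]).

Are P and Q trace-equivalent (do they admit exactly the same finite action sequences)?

P's transition system — 2 states:
  u0 = rec X. c.c.X + (c.X + 0\{a}) → =c=> u0, =c=> u1
  u1 = c.(rec X. c.c.X + (c.X + 0\{a})) → =c=> u0
Q's transition system — 2 states:
  v0 = rec X. a.c.X + (c.X + 0\{a}) → =a=> v1, =c=> v0
  v1 = c.(rec X. a.c.X + (c.X + 0\{a})) → =c=> v0
Run σ = ⟨a⟩ on Q: start {v0}
  [1] a ⇒ {v1}
  Q completes σ.
Run σ = ⟨a⟩ on P: start {u0}
  [1] a ⇒ ∅  — P cannot continue

NO — witness ⟨a⟩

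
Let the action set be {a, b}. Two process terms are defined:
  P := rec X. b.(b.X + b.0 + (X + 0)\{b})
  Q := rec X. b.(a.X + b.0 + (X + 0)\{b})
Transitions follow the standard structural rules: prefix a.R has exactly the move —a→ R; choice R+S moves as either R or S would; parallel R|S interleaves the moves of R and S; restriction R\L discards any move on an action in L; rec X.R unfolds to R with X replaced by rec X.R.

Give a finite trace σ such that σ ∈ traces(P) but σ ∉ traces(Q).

P's transition system — 3 states:
  s0 = rec X. b.(b.X + b.0 + (X + 0)\{b}) → =b=> s1
  s1 = b.(rec X. b.(b.X + b.0 + (X + 0)\{b})) + b.0 + ((rec X. b.(b.X + b.0 + (X + 0)\{b})) + 0)\{b} → =b=> s0, =b=> s2
  s2 = 0 → deadlocked
Q's transition system — 3 states:
  t0 = rec X. b.(a.X + b.0 + (X + 0)\{b}) → =b=> t1
  t1 = a.(rec X. b.(a.X + b.0 + (X + 0)\{b})) + b.0 + ((rec X. b.(a.X + b.0 + (X + 0)\{b})) + 0)\{b} → =a=> t0, =b=> t2
  t2 = 0 → deadlocked
Executing bbb from P (initial set {s0}):
  [1] b ⇒ {s1}
  [2] b ⇒ {s0, s2}
  [3] b ⇒ {s1}
  ✓ P
Executing bbb from Q (initial set {t0}):
  [1] b ⇒ {t1}
  [2] b ⇒ {t2}
  [3] b ⇒ ∅ (Q stuck)

bbb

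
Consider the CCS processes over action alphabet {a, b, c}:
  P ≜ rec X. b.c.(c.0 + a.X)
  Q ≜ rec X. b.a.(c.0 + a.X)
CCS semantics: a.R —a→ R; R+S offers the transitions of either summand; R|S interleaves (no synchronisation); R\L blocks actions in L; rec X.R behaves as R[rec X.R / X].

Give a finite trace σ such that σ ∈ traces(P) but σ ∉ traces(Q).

P's transition system — 4 states:
  s0 = rec X. b.c.(c.0 + a.X) :: ··b··> s1
  s1 = c.(c.0 + a.(rec X. b.c.(c.0 + a.X))) :: ··c··> s2
  s2 = c.0 + a.(rec X. b.c.(c.0 + a.X)) :: ··a··> s0, ··c··> s3
  s3 = 0 :: deadlocked
Q's transition system — 4 states:
  t0 = rec X. b.a.(c.0 + a.X) :: ··b··> t1
  t1 = a.(c.0 + a.(rec X. b.a.(c.0 + a.X))) :: ··a··> t2
  t2 = c.0 + a.(rec X. b.a.(c.0 + a.X)) :: ··a··> t0, ··c··> t3
  t3 = 0 :: deadlocked
Executing bc from P (initial set {s0}):
  after b @ step 1: {s1}
  after c @ step 2: {s2}
  P completes σ.
Executing bc from Q (initial set {t0}):
  after b @ step 1: {t1}
  after c @ step 2: no successor for Q

bc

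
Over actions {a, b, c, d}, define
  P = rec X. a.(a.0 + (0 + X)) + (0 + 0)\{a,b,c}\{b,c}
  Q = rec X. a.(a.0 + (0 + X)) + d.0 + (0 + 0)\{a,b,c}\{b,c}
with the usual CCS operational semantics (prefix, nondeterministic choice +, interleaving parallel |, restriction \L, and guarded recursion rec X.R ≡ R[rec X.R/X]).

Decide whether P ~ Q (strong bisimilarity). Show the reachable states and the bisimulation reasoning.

LTS(P): 3 reachable states
  s0 = rec X. a.(a.0 + (0 + X)) + (0 + 0)\{a,b,c}\{b,c} has moves =a=> s1
  s1 = a.0 + (0 + (rec X. a.(a.0 + (0 + X)) + (0 + 0)\{a,b,c}\{b,c})) has moves =a=> s1, =a=> s2
  s2 = 0 has moves (no moves)
LTS(Q): 3 reachable states
  t0 = rec X. a.(a.0 + (0 + X)) + d.0 + (0 + 0)\{a,b,c}\{b,c} has moves =a=> t1, =d=> t2
  t1 = a.0 + (0 + (rec X. a.(a.0 + (0 + X)) + d.0 + (0 + 0)\{a,b,c}\{b,c})) has moves =a=> t1, =a=> t2, =d=> t2
  t2 = 0 has moves (no moves)
Bisimilarity quotient blocks:
  B0 = {s0}
  B1 = {s1}
  B2 = {s2, t2}
  B3 = {t0}
  B4 = {t1}
s0 ∈ B0, t0 ∈ B3 → different blocks

NO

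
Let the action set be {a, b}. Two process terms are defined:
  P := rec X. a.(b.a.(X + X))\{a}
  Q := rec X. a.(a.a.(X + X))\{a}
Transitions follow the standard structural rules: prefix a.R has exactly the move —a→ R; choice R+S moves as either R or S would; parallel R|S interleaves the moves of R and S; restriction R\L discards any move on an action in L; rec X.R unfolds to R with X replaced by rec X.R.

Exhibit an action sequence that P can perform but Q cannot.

ab

Reachable graph of P (3 states):
  u0 = rec X. a.(b.a.(X + X))\{a} has moves —a→ u1
  u1 = (b.a.((rec X. a.(b.a.(X + X))\{a}) + (rec X. a.(b.a.(X + X))\{a})))\{a} has moves —b→ u2
  u2 = (a.((rec X. a.(b.a.(X + X))\{a}) + (rec X. a.(b.a.(X + X))\{a})))\{a} has moves stopped
Reachable graph of Q (2 states):
  v0 = rec X. a.(a.a.(X + X))\{a} has moves —a→ v1
  v1 = (a.a.((rec X. a.(a.a.(X + X))\{a}) + (rec X. a.(a.a.(X + X))\{a})))\{a} has moves stopped
Executing ab from P (initial set {u0}):
  after a @ step 1: {u1}
  after b @ step 2: {u2}
  — P admits the full trace.
Executing ab from Q (initial set {v0}):
  after a @ step 1: {v1}
  after b @ step 2: ∅ (Q stuck)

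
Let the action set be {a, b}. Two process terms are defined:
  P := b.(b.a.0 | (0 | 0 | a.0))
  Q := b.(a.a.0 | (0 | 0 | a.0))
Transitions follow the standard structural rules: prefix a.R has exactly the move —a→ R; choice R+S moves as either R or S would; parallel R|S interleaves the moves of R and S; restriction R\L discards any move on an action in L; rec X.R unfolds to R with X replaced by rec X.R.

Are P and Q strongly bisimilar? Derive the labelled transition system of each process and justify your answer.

NO

LTS(P): 7 reachable states
  p0 = b.(b.a.0 | (0 | 0 | a.0)) → --b--▸ p1
  p1 = b.a.0 | (0 | 0 | a.0) → --a--▸ p2, --b--▸ p3
  p2 = b.a.0 | (0 | 0 | 0) → --b--▸ p4
  p3 = a.0 | (0 | 0 | a.0) → --a--▸ p4, --a--▸ p5
  p4 = a.0 | (0 | 0 | 0) → --a--▸ p6
  p5 = 0 | (0 | 0 | a.0) → --a--▸ p6
  p6 = 0 | (0 | 0 | 0) → deadlocked
LTS(Q): 7 reachable states
  q0 = b.(a.a.0 | (0 | 0 | a.0)) → --b--▸ q1
  q1 = a.a.0 | (0 | 0 | a.0) → --a--▸ q2, --a--▸ q3
  q2 = a.0 | (0 | 0 | a.0) → --a--▸ q4, --a--▸ q5
  q3 = a.a.0 | (0 | 0 | 0) → --a--▸ q5
  q4 = 0 | (0 | 0 | a.0) → --a--▸ q6
  q5 = a.0 | (0 | 0 | 0) → --a--▸ q6
  q6 = 0 | (0 | 0 | 0) → deadlocked
Bisimilarity quotient blocks:
  B0 = {p0}
  B1 = {p1}
  B2 = {p2}
  B3 = {p4, p5, q4, q5}
  B4 = {p6, q6}
  B5 = {p3, q2, q3}
  B6 = {q0}
  B7 = {q1}
p0 ∈ B0, q0 ∈ B6 → different blocks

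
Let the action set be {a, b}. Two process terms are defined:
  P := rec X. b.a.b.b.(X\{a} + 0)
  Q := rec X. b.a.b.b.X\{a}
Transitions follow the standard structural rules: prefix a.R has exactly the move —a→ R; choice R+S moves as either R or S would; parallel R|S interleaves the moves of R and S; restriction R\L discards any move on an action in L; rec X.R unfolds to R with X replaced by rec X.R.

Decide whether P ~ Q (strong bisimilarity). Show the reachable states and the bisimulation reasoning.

P's transition system — 6 states:
  s0 = rec X. b.a.b.b.(X\{a} + 0) → —b→ s1
  s1 = a.b.b.((rec X. b.a.b.b.(X\{a} + 0))\{a} + 0) → —a→ s2
  s2 = b.b.((rec X. b.a.b.b.(X\{a} + 0))\{a} + 0) → —b→ s3
  s3 = b.((rec X. b.a.b.b.(X\{a} + 0))\{a} + 0) → —b→ s4
  s4 = (rec X. b.a.b.b.(X\{a} + 0))\{a} + 0 → —b→ s5
  s5 = (a.b.b.((rec X. b.a.b.b.(X\{a} + 0))\{a} + 0))\{a} → deadlocked
Q's transition system — 6 states:
  t0 = rec X. b.a.b.b.X\{a} → —b→ t1
  t1 = a.b.b.(rec X. b.a.b.b.X\{a})\{a} → —a→ t2
  t2 = b.b.(rec X. b.a.b.b.X\{a})\{a} → —b→ t3
  t3 = b.(rec X. b.a.b.b.X\{a})\{a} → —b→ t4
  t4 = (rec X. b.a.b.b.X\{a})\{a} → —b→ t5
  t5 = (a.b.b.(rec X. b.a.b.b.X\{a})\{a})\{a} → deadlocked
Bisimilarity quotient blocks:
  B0 = {s0, t0}
  B1 = {s1, t1}
  B2 = {s2, t2}
  B3 = {s3, t3}
  B4 = {s4, t4}
  B5 = {s5, t5}
s0 ∈ B0, t0 ∈ B0 → same block

YES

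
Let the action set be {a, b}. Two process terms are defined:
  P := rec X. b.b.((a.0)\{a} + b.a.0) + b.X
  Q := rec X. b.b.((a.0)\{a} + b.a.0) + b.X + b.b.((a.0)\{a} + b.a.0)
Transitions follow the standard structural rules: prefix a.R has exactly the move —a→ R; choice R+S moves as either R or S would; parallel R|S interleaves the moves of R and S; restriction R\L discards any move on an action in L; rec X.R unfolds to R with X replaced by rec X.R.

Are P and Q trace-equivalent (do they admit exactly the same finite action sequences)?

P's transition system — 5 states:
  s0 = rec X. b.b.((a.0)\{a} + b.a.0) + b.X | -b-> s0, -b-> s1
  s1 = b.((a.0)\{a} + b.a.0) | -b-> s2
  s2 = (a.0)\{a} + b.a.0 | -b-> s3
  s3 = a.0 | -a-> s4
  s4 = 0 | deadlocked
Q's transition system — 5 states:
  t0 = rec X. b.b.((a.0)\{a} + b.a.0) + b.X + b.b.((a.0)\{a} + b.a.0) | -b-> t0, -b-> t1
  t1 = b.((a.0)\{a} + b.a.0) | -b-> t2
  t2 = (a.0)\{a} + b.a.0 | -b-> t3
  t3 = a.0 | -a-> t4
  t4 = 0 | deadlocked
Coarsest stable partition (strong bisimilarity classes):
  B0 = {s0, t0}
  B1 = {s1, t1}
  B2 = {s2, t2}
  B3 = {s3, t3}
  B4 = {s4, t4}
s0 ∈ B0, t0 ∈ B0 → same block
Bisimilar ⇒ trace-equivalent.

YES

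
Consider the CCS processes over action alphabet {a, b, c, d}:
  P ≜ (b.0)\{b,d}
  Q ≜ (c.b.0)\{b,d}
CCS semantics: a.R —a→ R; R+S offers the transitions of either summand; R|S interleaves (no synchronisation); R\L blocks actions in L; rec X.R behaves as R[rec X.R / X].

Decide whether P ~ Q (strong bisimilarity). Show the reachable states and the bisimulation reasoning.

NO

LTS(P): 1 reachable states
  p0 = (b.0)\{b,d} :: deadlocked
LTS(Q): 2 reachable states
  q0 = (c.b.0)\{b,d} :: --c--▸ q1
  q1 = (b.0)\{b,d} :: deadlocked
Coarsest stable partition (strong bisimilarity classes):
  B0 = {p0, q1}
  B1 = {q0}
p0 ∈ B0, q0 ∈ B1 → different blocks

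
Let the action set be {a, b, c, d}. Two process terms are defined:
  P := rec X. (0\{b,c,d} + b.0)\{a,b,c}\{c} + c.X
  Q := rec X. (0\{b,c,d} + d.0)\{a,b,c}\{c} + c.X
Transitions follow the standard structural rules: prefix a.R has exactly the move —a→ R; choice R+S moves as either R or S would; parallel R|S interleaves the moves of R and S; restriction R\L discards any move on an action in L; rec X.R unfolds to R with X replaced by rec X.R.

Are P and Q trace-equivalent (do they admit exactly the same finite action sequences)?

traces(P) ≠ traces(Q) — witness ⟨d⟩

P's transition system — 1 states:
  m0 = rec X. (0\{b,c,d} + b.0)\{a,b,c}\{c} + c.X ⊢ —c→ m0
Q's transition system — 2 states:
  n0 = rec X. (0\{b,c,d} + d.0)\{a,b,c}\{c} + c.X ⊢ —c→ n0, —d→ n1
  n1 = 0\{a,b,c}\{c} ⊢ stopped
Trace ⟨d⟩ through Q, begin at {n0}:
  [1] d ⇒ {n1}
  Q completes σ.
Trace ⟨d⟩ through P, begin at {m0}:
  [1] d ⇒ no successor for P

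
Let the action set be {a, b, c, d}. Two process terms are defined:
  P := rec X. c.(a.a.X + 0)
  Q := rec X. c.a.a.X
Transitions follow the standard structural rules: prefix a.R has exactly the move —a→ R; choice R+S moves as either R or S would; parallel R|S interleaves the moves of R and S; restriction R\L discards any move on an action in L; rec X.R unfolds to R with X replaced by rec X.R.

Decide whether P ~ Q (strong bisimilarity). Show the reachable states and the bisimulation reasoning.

P's transition system — 3 states:
  p0 = rec X. c.(a.a.X + 0) | --c--▸ p1
  p1 = a.a.(rec X. c.(a.a.X + 0)) + 0 | --a--▸ p2
  p2 = a.(rec X. c.(a.a.X + 0)) | --a--▸ p0
Q's transition system — 3 states:
  q0 = rec X. c.a.a.X | --c--▸ q1
  q1 = a.a.(rec X. c.a.a.X) | --a--▸ q2
  q2 = a.(rec X. c.a.a.X) | --a--▸ q0
Bisimilarity quotient blocks:
  B0 = {p0, q0}
  B1 = {p1, q1}
  B2 = {p2, q2}
p0 ∈ B0, q0 ∈ B0 → same block

P ~ Q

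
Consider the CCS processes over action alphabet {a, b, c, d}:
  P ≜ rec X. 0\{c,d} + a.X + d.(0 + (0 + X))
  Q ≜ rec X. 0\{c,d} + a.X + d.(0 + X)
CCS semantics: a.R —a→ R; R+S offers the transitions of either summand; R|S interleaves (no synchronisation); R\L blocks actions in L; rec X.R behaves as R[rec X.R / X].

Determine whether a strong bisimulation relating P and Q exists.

P ~ Q

Reachable graph of P (2 states):
  p0 = rec X. 0\{c,d} + a.X + d.(0 + (0 + X)) | --a--▸ p0, --d--▸ p1
  p1 = 0 + (0 + (rec X. 0\{c,d} + a.X + d.(0 + (0 + X)))) | --a--▸ p0, --d--▸ p1
Reachable graph of Q (2 states):
  q0 = rec X. 0\{c,d} + a.X + d.(0 + X) | --a--▸ q0, --d--▸ q1
  q1 = 0 + (rec X. 0\{c,d} + a.X + d.(0 + X)) | --a--▸ q0, --d--▸ q1
Coarsest stable partition (strong bisimilarity classes):
  B0 = {p0, p1, q0, q1}
p0 ∈ B0, q0 ∈ B0 → same block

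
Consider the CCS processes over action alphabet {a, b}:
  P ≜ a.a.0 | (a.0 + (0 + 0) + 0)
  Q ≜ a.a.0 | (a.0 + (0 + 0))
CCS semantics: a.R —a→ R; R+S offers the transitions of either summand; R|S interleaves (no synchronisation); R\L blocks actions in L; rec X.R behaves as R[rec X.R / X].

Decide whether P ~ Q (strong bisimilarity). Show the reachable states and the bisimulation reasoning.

YES

Reachable graph of P (6 states):
  u0 = a.a.0 | (a.0 + (0 + 0) + 0) has moves =a=> u1, =a=> u2
  u1 = a.0 | (a.0 + (0 + 0) + 0) has moves =a=> u3, =a=> u4
  u2 = a.a.0 | 0 has moves =a=> u4
  u3 = 0 | (a.0 + (0 + 0) + 0) has moves =a=> u5
  u4 = a.0 | 0 has moves =a=> u5
  u5 = 0 | 0 has moves ·
Reachable graph of Q (6 states):
  v0 = a.a.0 | (a.0 + (0 + 0)) has moves =a=> v1, =a=> v2
  v1 = a.0 | (a.0 + (0 + 0)) has moves =a=> v3, =a=> v4
  v2 = a.a.0 | 0 has moves =a=> v4
  v3 = 0 | (a.0 + (0 + 0)) has moves =a=> v5
  v4 = a.0 | 0 has moves =a=> v5
  v5 = 0 | 0 has moves ·
Partition-refinement fixed point:
  B0 = {u0, v0}
  B1 = {u1, u2, v1, v2}
  B2 = {u3, u4, v3, v4}
  B3 = {u5, v5}
u0 ∈ B0, v0 ∈ B0 → same block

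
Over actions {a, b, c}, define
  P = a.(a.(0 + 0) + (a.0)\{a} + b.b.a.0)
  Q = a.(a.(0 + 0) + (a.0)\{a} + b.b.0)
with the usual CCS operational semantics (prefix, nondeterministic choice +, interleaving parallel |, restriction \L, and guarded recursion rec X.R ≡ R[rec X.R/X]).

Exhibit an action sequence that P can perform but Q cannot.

Reachable graph of P (6 states):
  m0 = a.(a.(0 + 0) + (a.0)\{a} + b.b.a.0) → —a→ m1
  m1 = a.(0 + 0) + (a.0)\{a} + b.b.a.0 → —a→ m2, —b→ m3
  m2 = 0 + 0 → ∅
  m3 = b.a.0 → —b→ m4
  m4 = a.0 → —a→ m5
  m5 = 0 → ∅
Reachable graph of Q (5 states):
  n0 = a.(a.(0 + 0) + (a.0)\{a} + b.b.0) → —a→ n1
  n1 = a.(0 + 0) + (a.0)\{a} + b.b.0 → —a→ n2, —b→ n3
  n2 = 0 + 0 → ∅
  n3 = b.0 → —b→ n4
  n4 = 0 → ∅
Run σ = ⟨abba⟩ on P: start {m0}
  [1] a ⇒ {m1}
  [2] b ⇒ {m3}
  [3] b ⇒ {m4}
  [4] a ⇒ {m5}
  P completes σ.
Run σ = ⟨abba⟩ on Q: start {n0}
  [1] a ⇒ {n1}
  [2] b ⇒ {n3}
  [3] b ⇒ {n4}
  [4] a ⇒ no successor for Q

abba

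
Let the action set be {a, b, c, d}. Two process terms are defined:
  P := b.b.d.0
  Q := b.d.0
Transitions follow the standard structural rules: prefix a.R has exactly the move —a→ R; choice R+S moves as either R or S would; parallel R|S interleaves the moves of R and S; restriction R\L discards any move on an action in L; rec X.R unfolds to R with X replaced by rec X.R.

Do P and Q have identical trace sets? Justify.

LTS(P): 4 reachable states
  p0 = b.b.d.0 | -b-> p1
  p1 = b.d.0 | -b-> p2
  p2 = d.0 | -d-> p3
  p3 = 0 | (no moves)
LTS(Q): 3 reachable states
  q0 = b.d.0 | -b-> q1
  q1 = d.0 | -d-> q2
  q2 = 0 | (no moves)
Run σ = ⟨bb⟩ on P: start {p0}
  after b @ step 1: {p1}
  after b @ step 2: {p2}
  P completes σ.
Run σ = ⟨bb⟩ on Q: start {q0}
  after b @ step 1: {q1}
  after b @ step 2: ∅  — Q cannot continue

NO — witness ⟨bb⟩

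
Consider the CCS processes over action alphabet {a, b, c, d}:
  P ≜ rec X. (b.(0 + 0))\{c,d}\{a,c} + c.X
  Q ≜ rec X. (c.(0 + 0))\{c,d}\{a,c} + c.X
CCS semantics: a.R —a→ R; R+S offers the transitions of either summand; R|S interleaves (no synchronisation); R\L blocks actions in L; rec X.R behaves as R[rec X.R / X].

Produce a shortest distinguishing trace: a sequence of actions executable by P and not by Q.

P's transition system — 2 states:
  u0 = rec X. (b.(0 + 0))\{c,d}\{a,c} + c.X | =b=> u1, =c=> u0
  u1 = (0 + 0)\{c,d}\{a,c} | ·
Q's transition system — 1 states:
  v0 = rec X. (c.(0 + 0))\{c,d}\{a,c} + c.X | =c=> v0
Run σ = ⟨b⟩ on P: start {u0}
  step 1 (b): {u1}
  P completes σ.
Run σ = ⟨b⟩ on Q: start {v0}
  step 1 (b): ∅  — Q cannot continue

b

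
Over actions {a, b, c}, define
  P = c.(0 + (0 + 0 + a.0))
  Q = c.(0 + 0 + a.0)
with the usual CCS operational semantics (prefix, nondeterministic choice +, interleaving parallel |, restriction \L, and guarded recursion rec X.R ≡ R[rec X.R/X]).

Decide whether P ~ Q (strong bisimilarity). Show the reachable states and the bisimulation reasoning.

P's transition system — 3 states:
  u0 = c.(0 + (0 + 0 + a.0)) ⊢ ··c··> u1
  u1 = 0 + (0 + 0 + a.0) ⊢ ··a··> u2
  u2 = 0 ⊢ ∅
Q's transition system — 3 states:
  v0 = c.(0 + 0 + a.0) ⊢ ··c··> v1
  v1 = 0 + 0 + a.0 ⊢ ··a··> v2
  v2 = 0 ⊢ ∅
Bisimilarity quotient blocks:
  B0 = {u0, v0}
  B1 = {u1, v1}
  B2 = {u2, v2}
u0 ∈ B0, v0 ∈ B0 → same block

YES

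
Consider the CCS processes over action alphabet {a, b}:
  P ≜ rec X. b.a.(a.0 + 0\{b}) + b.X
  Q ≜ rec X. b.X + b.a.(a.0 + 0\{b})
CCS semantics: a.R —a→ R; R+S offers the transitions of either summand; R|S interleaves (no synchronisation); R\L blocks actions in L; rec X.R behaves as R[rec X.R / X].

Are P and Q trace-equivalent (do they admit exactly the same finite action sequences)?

Reachable graph of P (4 states):
  s0 = rec X. b.a.(a.0 + 0\{b}) + b.X → --b--▸ s0, --b--▸ s1
  s1 = a.(a.0 + 0\{b}) → --a--▸ s2
  s2 = a.0 + 0\{b} → --a--▸ s3
  s3 = 0 → ∅
Reachable graph of Q (4 states):
  t0 = rec X. b.X + b.a.(a.0 + 0\{b}) → --b--▸ t0, --b--▸ t1
  t1 = a.(a.0 + 0\{b}) → --a--▸ t2
  t2 = a.0 + 0\{b} → --a--▸ t3
  t3 = 0 → ∅
Partition-refinement fixed point:
  B0 = {s0, t0}
  B1 = {s1, t1}
  B2 = {s2, t2}
  B3 = {s3, t3}
s0 ∈ B0, t0 ∈ B0 → same block
Bisimilar ⇒ trace-equivalent.

trace-equivalent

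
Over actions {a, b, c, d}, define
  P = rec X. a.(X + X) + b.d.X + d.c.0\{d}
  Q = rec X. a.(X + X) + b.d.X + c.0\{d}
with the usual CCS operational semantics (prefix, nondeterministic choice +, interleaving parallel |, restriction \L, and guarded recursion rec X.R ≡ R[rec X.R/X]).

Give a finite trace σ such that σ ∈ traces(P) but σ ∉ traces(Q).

Reachable graph of P (5 states):
  m0 = rec X. a.(X + X) + b.d.X + d.c.0\{d} has moves ··a··> m1, ··b··> m2, ··d··> m3
  m1 = (rec X. a.(X + X) + b.d.X + d.c.0\{d}) + (rec X. a.(X + X) + b.d.X + d.c.0\{d}) has moves ··a··> m1, ··b··> m2, ··d··> m3
  m2 = d.(rec X. a.(X + X) + b.d.X + d.c.0\{d}) has moves ··d··> m0
  m3 = c.0\{d} has moves ··c··> m4
  m4 = 0\{d} has moves (no moves)
Reachable graph of Q (4 states):
  n0 = rec X. a.(X + X) + b.d.X + c.0\{d} has moves ··a··> n1, ··b··> n2, ··c··> n3
  n1 = (rec X. a.(X + X) + b.d.X + c.0\{d}) + (rec X. a.(X + X) + b.d.X + c.0\{d}) has moves ··a··> n1, ··b··> n2, ··c··> n3
  n2 = d.(rec X. a.(X + X) + b.d.X + c.0\{d}) has moves ··d··> n0
  n3 = 0\{d} has moves (no moves)
Run σ = ⟨d⟩ on P: start {m0}
  step 1 (d): {m3}
  P completes σ.
Run σ = ⟨d⟩ on Q: start {n0}
  step 1 (d): no successor for Q

d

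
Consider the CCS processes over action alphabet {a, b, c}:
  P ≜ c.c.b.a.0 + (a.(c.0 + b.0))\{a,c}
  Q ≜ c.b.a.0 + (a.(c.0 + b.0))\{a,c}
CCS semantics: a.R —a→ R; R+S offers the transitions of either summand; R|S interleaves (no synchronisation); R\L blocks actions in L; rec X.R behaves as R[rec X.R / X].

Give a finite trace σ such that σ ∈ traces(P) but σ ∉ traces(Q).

cc

Reachable graph of P (5 states):
  m0 = c.c.b.a.0 + (a.(c.0 + b.0))\{a,c} :: -c-> m1
  m1 = c.b.a.0 :: -c-> m2
  m2 = b.a.0 :: -b-> m3
  m3 = a.0 :: -a-> m4
  m4 = 0 :: stopped
Reachable graph of Q (4 states):
  n0 = c.b.a.0 + (a.(c.0 + b.0))\{a,c} :: -c-> n1
  n1 = b.a.0 :: -b-> n2
  n2 = a.0 :: -a-> n3
  n3 = 0 :: stopped
Run σ = ⟨cc⟩ on P: start {m0}
  after c @ step 1: {m1}
  after c @ step 2: {m2}
  — P admits the full trace.
Run σ = ⟨cc⟩ on Q: start {n0}
  after c @ step 1: {n1}
  after c @ step 2: ∅  — Q cannot continue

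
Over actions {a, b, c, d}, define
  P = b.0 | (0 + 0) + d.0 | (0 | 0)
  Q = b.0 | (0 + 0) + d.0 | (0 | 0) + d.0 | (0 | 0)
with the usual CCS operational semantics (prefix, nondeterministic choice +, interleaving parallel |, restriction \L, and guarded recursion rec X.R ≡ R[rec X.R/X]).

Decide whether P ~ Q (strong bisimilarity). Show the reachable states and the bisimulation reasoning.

Reachable graph of P (3 states):
  p0 = b.0 | (0 + 0) + d.0 | (0 | 0) | —b→ p1, —d→ p2
  p1 = 0 | (0 + 0) | ·
  p2 = 0 | (0 | 0) | ·
Reachable graph of Q (3 states):
  q0 = b.0 | (0 + 0) + d.0 | (0 | 0) + d.0 | (0 | 0) | —b→ q1, —d→ q2
  q1 = 0 | (0 + 0) | ·
  q2 = 0 | (0 | 0) | ·
Bisimilarity quotient blocks:
  B0 = {p0, q0}
  B1 = {p1, p2, q1, q2}
p0 ∈ B0, q0 ∈ B0 → same block

bisimilar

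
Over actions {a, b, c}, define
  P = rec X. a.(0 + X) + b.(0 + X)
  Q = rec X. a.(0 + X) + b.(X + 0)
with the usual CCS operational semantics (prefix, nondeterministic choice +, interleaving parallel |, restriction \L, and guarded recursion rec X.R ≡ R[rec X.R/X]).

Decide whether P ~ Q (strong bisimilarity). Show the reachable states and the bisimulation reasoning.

LTS(P): 2 reachable states
  s0 = rec X. a.(0 + X) + b.(0 + X) ⊢ ··a··> s1, ··b··> s1
  s1 = 0 + (rec X. a.(0 + X) + b.(0 + X)) ⊢ ··a··> s1, ··b··> s1
LTS(Q): 3 reachable states
  t0 = rec X. a.(0 + X) + b.(X + 0) ⊢ ··a··> t1, ··b··> t2
  t1 = 0 + (rec X. a.(0 + X) + b.(X + 0)) ⊢ ··a··> t1, ··b··> t2
  t2 = (rec X. a.(0 + X) + b.(X + 0)) + 0 ⊢ ··a··> t1, ··b··> t2
Partition-refinement fixed point:
  B0 = {s0, s1, t0, t1, t2}
s0 ∈ B0, t0 ∈ B0 → same block

YES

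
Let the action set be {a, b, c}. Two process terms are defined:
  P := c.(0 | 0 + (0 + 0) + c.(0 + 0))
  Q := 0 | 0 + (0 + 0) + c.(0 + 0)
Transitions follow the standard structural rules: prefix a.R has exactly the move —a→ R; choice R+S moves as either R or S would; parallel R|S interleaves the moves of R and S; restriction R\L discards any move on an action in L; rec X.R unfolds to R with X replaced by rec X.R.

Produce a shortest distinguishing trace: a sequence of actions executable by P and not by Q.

Reachable graph of P (3 states):
  s0 = c.(0 | 0 + (0 + 0) + c.(0 + 0)) → ··c··> s1
  s1 = 0 | 0 + (0 + 0) + c.(0 + 0) → ··c··> s2
  s2 = 0 + 0 → stopped
Reachable graph of Q (2 states):
  t0 = 0 | 0 + (0 + 0) + c.(0 + 0) → ··c··> t1
  t1 = 0 + 0 → stopped
Executing cc from P (initial set {s0}):
  after c @ step 1: {s1}
  after c @ step 2: {s2}
  ✓ P
Executing cc from Q (initial set {t0}):
  after c @ step 1: {t1}
  after c @ step 2: ∅ (Q stuck)

cc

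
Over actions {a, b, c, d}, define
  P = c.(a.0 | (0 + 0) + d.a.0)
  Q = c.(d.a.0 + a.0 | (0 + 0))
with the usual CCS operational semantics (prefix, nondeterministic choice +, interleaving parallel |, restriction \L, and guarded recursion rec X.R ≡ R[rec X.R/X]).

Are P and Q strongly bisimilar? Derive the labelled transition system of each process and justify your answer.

YES

Reachable graph of P (5 states):
  m0 = c.(a.0 | (0 + 0) + d.a.0) :: --c--▸ m1
  m1 = a.0 | (0 + 0) + d.a.0 :: --a--▸ m2, --d--▸ m3
  m2 = 0 | (0 + 0) :: deadlocked
  m3 = a.0 :: --a--▸ m4
  m4 = 0 :: deadlocked
Reachable graph of Q (5 states):
  n0 = c.(d.a.0 + a.0 | (0 + 0)) :: --c--▸ n1
  n1 = d.a.0 + a.0 | (0 + 0) :: --a--▸ n2, --d--▸ n3
  n2 = 0 | (0 + 0) :: deadlocked
  n3 = a.0 :: --a--▸ n4
  n4 = 0 :: deadlocked
Partition-refinement fixed point:
  B0 = {m0, n0}
  B1 = {m1, n1}
  B2 = {m3, n3}
  B3 = {m2, m4, n2, n4}
m0 ∈ B0, n0 ∈ B0 → same block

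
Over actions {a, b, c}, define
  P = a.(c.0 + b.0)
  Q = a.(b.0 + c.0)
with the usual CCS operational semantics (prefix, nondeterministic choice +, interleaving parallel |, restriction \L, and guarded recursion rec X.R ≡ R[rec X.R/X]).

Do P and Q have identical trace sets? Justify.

P's transition system — 3 states:
  m0 = a.(c.0 + b.0) → ··a··> m1
  m1 = c.0 + b.0 → ··b··> m2, ··c··> m2
  m2 = 0 → ∅
Q's transition system — 3 states:
  n0 = a.(b.0 + c.0) → ··a··> n1
  n1 = b.0 + c.0 → ··b··> n2, ··c··> n2
  n2 = 0 → ∅
Bisimilarity quotient blocks:
  B0 = {m0, n0}
  B1 = {m1, n1}
  B2 = {m2, n2}
m0 ∈ B0, n0 ∈ B0 → same block
Bisimilar ⇒ trace-equivalent.

YES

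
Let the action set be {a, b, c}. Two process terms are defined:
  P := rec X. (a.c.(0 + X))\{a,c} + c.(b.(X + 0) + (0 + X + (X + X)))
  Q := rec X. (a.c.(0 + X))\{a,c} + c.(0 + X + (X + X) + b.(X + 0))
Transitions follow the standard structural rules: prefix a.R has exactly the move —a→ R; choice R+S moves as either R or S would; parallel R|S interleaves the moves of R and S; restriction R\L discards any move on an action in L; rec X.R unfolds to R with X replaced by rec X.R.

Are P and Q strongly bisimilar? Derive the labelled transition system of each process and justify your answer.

LTS(P): 3 reachable states
  s0 = rec X. (a.c.(0 + X))\{a,c} + c.(b.(X + 0) + (0 + X + (X + X))) :: --c--▸ s1
  s1 = b.((rec X. (a.c.(0 + X))\{a,c} + c.(b.(X + 0) + (0 + X + (X + X)))) + 0) + (0 + (rec X. (a.c.(0 + X))\{a,c} + c.(b.(X + 0) + (0 + X + (X + X)))) + ((rec X. (a.c.(0 + X))\{a,c} + c.(b.(X + 0) + (0 + X + (X + X)))) + (rec X. (a.c.(0 + X))\{a,c} + c.(b.(X + 0) + (0 + X + (X + X)))))) :: --b--▸ s2, --c--▸ s1
  s2 = (rec X. (a.c.(0 + X))\{a,c} + c.(b.(X + 0) + (0 + X + (X + X)))) + 0 :: --c--▸ s1
LTS(Q): 3 reachable states
  t0 = rec X. (a.c.(0 + X))\{a,c} + c.(0 + X + (X + X) + b.(X + 0)) :: --c--▸ t1
  t1 = 0 + (rec X. (a.c.(0 + X))\{a,c} + c.(0 + X + (X + X) + b.(X + 0))) + ((rec X. (a.c.(0 + X))\{a,c} + c.(0 + X + (X + X) + b.(X + 0))) + (rec X. (a.c.(0 + X))\{a,c} + c.(0 + X + (X + X) + b.(X + 0)))) + b.((rec X. (a.c.(0 + X))\{a,c} + c.(0 + X + (X + X) + b.(X + 0))) + 0) :: --b--▸ t2, --c--▸ t1
  t2 = (rec X. (a.c.(0 + X))\{a,c} + c.(0 + X + (X + X) + b.(X + 0))) + 0 :: --c--▸ t1
Bisimilarity quotient blocks:
  B0 = {s0, s2, t0, t2}
  B1 = {s1, t1}
s0 ∈ B0, t0 ∈ B0 → same block

bisimilar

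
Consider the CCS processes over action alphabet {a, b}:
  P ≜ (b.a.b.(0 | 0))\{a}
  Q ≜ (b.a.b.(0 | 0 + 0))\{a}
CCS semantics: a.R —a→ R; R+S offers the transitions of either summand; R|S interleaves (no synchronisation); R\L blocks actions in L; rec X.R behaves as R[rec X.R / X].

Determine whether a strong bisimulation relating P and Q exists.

YES

Reachable graph of P (2 states):
  u0 = (b.a.b.(0 | 0))\{a} | —b→ u1
  u1 = (a.b.(0 | 0))\{a} | ∅
Reachable graph of Q (2 states):
  v0 = (b.a.b.(0 | 0 + 0))\{a} | —b→ v1
  v1 = (a.b.(0 | 0 + 0))\{a} | ∅
Bisimilarity quotient blocks:
  B0 = {u0, v0}
  B1 = {u1, v1}
u0 ∈ B0, v0 ∈ B0 → same block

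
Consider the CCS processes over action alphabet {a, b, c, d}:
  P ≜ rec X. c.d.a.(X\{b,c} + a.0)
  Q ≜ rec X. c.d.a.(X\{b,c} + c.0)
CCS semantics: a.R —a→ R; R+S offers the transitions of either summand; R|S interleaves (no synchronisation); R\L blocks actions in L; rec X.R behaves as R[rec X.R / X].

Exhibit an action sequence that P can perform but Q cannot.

Reachable graph of P (5 states):
  m0 = rec X. c.d.a.(X\{b,c} + a.0) ⊢ -c-> m1
  m1 = d.a.((rec X. c.d.a.(X\{b,c} + a.0))\{b,c} + a.0) ⊢ -d-> m2
  m2 = a.((rec X. c.d.a.(X\{b,c} + a.0))\{b,c} + a.0) ⊢ -a-> m3
  m3 = (rec X. c.d.a.(X\{b,c} + a.0))\{b,c} + a.0 ⊢ -a-> m4
  m4 = 0 ⊢ ·
Reachable graph of Q (5 states):
  n0 = rec X. c.d.a.(X\{b,c} + c.0) ⊢ -c-> n1
  n1 = d.a.((rec X. c.d.a.(X\{b,c} + c.0))\{b,c} + c.0) ⊢ -d-> n2
  n2 = a.((rec X. c.d.a.(X\{b,c} + c.0))\{b,c} + c.0) ⊢ -a-> n3
  n3 = (rec X. c.d.a.(X\{b,c} + c.0))\{b,c} + c.0 ⊢ -c-> n4
  n4 = 0 ⊢ ·
Trace ⟨cdaa⟩ through P, begin at {m0}:
  after c @ step 1: {m1}
  after d @ step 2: {m2}
  after a @ step 3: {m3}
  after a @ step 4: {m4}
  — P admits the full trace.
Trace ⟨cdaa⟩ through Q, begin at {n0}:
  after c @ step 1: {n1}
  after d @ step 2: {n2}
  after a @ step 3: {n3}
  after a @ step 4: ∅  — Q cannot continue

cdaa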